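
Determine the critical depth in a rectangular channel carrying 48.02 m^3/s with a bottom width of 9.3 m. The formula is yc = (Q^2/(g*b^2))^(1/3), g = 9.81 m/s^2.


Using yc = (Q^2 / (g * b^2))^(1/3):
Q^2 = 48.02^2 = 2305.92.
g * b^2 = 9.81 * 9.3^2 = 9.81 * 86.49 = 848.47.
Q^2 / (g*b^2) = 2305.92 / 848.47 = 2.7177.
yc = 2.7177^(1/3) = 1.3955 m.

1.3955


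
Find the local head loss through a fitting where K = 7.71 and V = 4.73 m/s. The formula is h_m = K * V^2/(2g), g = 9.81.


Minor loss formula: h_m = K * V^2/(2g).
V^2 = 4.73^2 = 22.3729.
V^2/(2g) = 22.3729 / 19.62 = 1.1403 m.
h_m = 7.71 * 1.1403 = 8.7918 m.

8.7918


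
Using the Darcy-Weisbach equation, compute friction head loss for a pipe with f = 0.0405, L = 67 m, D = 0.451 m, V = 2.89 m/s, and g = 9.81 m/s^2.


Darcy-Weisbach equation: h_f = f * (L/D) * V^2/(2g).
f * L/D = 0.0405 * 67/0.451 = 6.0166.
V^2/(2g) = 2.89^2 / (2*9.81) = 8.3521 / 19.62 = 0.4257 m.
h_f = 6.0166 * 0.4257 = 2.561 m.

2.561


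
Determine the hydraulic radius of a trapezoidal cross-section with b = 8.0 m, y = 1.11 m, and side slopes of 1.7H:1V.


For a trapezoidal section with side slope z:
A = (b + z*y)*y = (8.0 + 1.7*1.11)*1.11 = 10.975 m^2.
P = b + 2*y*sqrt(1 + z^2) = 8.0 + 2*1.11*sqrt(1 + 1.7^2) = 12.379 m.
R = A/P = 10.975 / 12.379 = 0.8866 m.

0.8866


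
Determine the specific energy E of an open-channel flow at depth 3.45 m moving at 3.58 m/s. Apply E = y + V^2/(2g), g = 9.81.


Specific energy E = y + V^2/(2g).
Velocity head = V^2/(2g) = 3.58^2 / (2*9.81) = 12.8164 / 19.62 = 0.6532 m.
E = 3.45 + 0.6532 = 4.1032 m.

4.1032


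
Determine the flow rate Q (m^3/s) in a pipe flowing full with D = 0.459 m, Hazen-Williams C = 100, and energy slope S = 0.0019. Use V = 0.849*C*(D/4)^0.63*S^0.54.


For a full circular pipe, R = D/4 = 0.459/4 = 0.1148 m.
V = 0.849 * 100 * 0.1148^0.63 * 0.0019^0.54
  = 0.849 * 100 * 0.255649 * 0.033926
  = 0.7363 m/s.
Pipe area A = pi*D^2/4 = pi*0.459^2/4 = 0.1655 m^2.
Q = A * V = 0.1655 * 0.7363 = 0.1218 m^3/s.

0.1218


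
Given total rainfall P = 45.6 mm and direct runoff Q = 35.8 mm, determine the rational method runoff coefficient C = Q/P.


The runoff coefficient C = runoff depth / rainfall depth.
C = 35.8 / 45.6
  = 0.7851.

0.7851


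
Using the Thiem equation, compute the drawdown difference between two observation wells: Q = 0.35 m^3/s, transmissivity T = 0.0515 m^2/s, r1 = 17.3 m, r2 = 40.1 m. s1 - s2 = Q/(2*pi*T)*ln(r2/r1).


Thiem equation: s1 - s2 = Q/(2*pi*T) * ln(r2/r1).
ln(r2/r1) = ln(40.1/17.3) = 0.8407.
Q/(2*pi*T) = 0.35 / (2*pi*0.0515) = 0.35 / 0.3236 = 1.0816.
s1 - s2 = 1.0816 * 0.8407 = 0.9093 m.

0.9093


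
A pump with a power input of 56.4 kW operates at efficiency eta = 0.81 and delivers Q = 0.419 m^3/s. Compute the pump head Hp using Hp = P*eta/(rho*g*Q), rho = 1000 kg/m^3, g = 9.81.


Pump head formula: Hp = P * eta / (rho * g * Q).
Numerator: P * eta = 56.4 * 1000 * 0.81 = 45684.0 W.
Denominator: rho * g * Q = 1000 * 9.81 * 0.419 = 4110.39.
Hp = 45684.0 / 4110.39 = 11.11 m.

11.11


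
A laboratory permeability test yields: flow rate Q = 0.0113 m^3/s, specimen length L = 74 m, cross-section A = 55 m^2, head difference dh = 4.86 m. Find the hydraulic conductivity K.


From K = Q*L / (A*dh):
Numerator: Q*L = 0.0113 * 74 = 0.8362.
Denominator: A*dh = 55 * 4.86 = 267.3.
K = 0.8362 / 267.3 = 0.003128 m/s.

0.003128


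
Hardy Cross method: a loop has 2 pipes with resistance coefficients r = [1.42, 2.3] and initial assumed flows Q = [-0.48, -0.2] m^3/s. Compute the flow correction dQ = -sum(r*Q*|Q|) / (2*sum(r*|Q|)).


Numerator terms (r*Q*|Q|): 1.42*-0.48*|-0.48| = -0.3272; 2.3*-0.2*|-0.2| = -0.092.
Sum of numerator = -0.4192.
Denominator terms (r*|Q|): 1.42*|-0.48| = 0.6816; 2.3*|-0.2| = 0.46.
2 * sum of denominator = 2 * 1.1416 = 2.2832.
dQ = --0.4192 / 2.2832 = 0.1836 m^3/s.

0.1836


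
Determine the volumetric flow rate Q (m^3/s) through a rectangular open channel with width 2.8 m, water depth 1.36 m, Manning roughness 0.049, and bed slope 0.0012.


For a rectangular channel, the cross-sectional area A = b * y = 2.8 * 1.36 = 3.81 m^2.
The wetted perimeter P = b + 2y = 2.8 + 2*1.36 = 5.52 m.
Hydraulic radius R = A/P = 3.81/5.52 = 0.6899 m.
Velocity V = (1/n)*R^(2/3)*S^(1/2) = (1/0.049)*0.6899^(2/3)*0.0012^(1/2) = 0.552 m/s.
Discharge Q = A * V = 3.81 * 0.552 = 2.102 m^3/s.

2.102


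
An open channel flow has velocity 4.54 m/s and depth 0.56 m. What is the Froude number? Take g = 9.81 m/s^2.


The Froude number is defined as Fr = V / sqrt(g*y).
g*y = 9.81 * 0.56 = 5.4936.
sqrt(g*y) = sqrt(5.4936) = 2.3438.
Fr = 4.54 / 2.3438 = 1.937.

1.937


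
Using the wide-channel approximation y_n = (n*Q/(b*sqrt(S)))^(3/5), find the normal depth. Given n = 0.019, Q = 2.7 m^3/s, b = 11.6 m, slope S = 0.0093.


We use the wide-channel approximation y_n = (n*Q/(b*sqrt(S)))^(3/5).
sqrt(S) = sqrt(0.0093) = 0.096437.
Numerator: n*Q = 0.019 * 2.7 = 0.0513.
Denominator: b*sqrt(S) = 11.6 * 0.096437 = 1.118669.
arg = 0.0459.
y_n = 0.0459^(3/5) = 0.1573 m.

0.1573


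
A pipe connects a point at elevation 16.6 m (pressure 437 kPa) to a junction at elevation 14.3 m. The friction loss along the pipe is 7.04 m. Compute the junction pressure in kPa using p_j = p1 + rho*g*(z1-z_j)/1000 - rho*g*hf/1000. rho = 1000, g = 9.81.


Junction pressure: p_j = p1 + rho*g*(z1 - z_j)/1000 - rho*g*hf/1000.
Elevation term = 1000*9.81*(16.6 - 14.3)/1000 = 22.563 kPa.
Friction term = 1000*9.81*7.04/1000 = 69.062 kPa.
p_j = 437 + 22.563 - 69.062 = 390.5 kPa.

390.5


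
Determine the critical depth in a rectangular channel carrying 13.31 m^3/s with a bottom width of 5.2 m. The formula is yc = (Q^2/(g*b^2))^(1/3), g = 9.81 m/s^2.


Using yc = (Q^2 / (g * b^2))^(1/3):
Q^2 = 13.31^2 = 177.16.
g * b^2 = 9.81 * 5.2^2 = 9.81 * 27.04 = 265.26.
Q^2 / (g*b^2) = 177.16 / 265.26 = 0.6679.
yc = 0.6679^(1/3) = 0.8741 m.

0.8741


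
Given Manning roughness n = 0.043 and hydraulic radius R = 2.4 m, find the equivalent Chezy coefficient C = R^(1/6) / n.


The Chezy coefficient relates to Manning's n through C = R^(1/6) / n.
R^(1/6) = 2.4^(1/6) = 1.157094.
C = 1.157094 / 0.043 = 26.91 m^(1/2)/s.

26.91


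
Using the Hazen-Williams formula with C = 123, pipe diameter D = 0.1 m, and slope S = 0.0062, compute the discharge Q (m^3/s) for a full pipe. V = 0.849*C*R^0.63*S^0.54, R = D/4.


For a full circular pipe, R = D/4 = 0.1/4 = 0.025 m.
V = 0.849 * 123 * 0.025^0.63 * 0.0062^0.54
  = 0.849 * 123 * 0.097882 * 0.064253
  = 0.6568 m/s.
Pipe area A = pi*D^2/4 = pi*0.1^2/4 = 0.0079 m^2.
Q = A * V = 0.0079 * 0.6568 = 0.0052 m^3/s.

0.0052


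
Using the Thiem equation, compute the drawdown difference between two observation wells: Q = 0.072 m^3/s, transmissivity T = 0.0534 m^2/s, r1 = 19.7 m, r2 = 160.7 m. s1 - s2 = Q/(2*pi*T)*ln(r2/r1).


Thiem equation: s1 - s2 = Q/(2*pi*T) * ln(r2/r1).
ln(r2/r1) = ln(160.7/19.7) = 2.0989.
Q/(2*pi*T) = 0.072 / (2*pi*0.0534) = 0.072 / 0.3355 = 0.2146.
s1 - s2 = 0.2146 * 2.0989 = 0.4504 m.

0.4504


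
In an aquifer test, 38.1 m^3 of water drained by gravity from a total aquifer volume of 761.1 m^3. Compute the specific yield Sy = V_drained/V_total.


Specific yield Sy = Volume drained / Total volume.
Sy = 38.1 / 761.1
   = 0.0501.

0.0501


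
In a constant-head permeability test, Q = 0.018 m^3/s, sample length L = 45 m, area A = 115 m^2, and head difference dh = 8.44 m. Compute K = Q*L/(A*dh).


From K = Q*L / (A*dh):
Numerator: Q*L = 0.018 * 45 = 0.81.
Denominator: A*dh = 115 * 8.44 = 970.6.
K = 0.81 / 970.6 = 0.000835 m/s.

0.000835


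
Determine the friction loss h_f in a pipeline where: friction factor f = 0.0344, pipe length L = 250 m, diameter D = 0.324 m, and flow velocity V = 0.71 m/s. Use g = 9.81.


Darcy-Weisbach equation: h_f = f * (L/D) * V^2/(2g).
f * L/D = 0.0344 * 250/0.324 = 26.5432.
V^2/(2g) = 0.71^2 / (2*9.81) = 0.5041 / 19.62 = 0.0257 m.
h_f = 26.5432 * 0.0257 = 0.682 m.

0.682


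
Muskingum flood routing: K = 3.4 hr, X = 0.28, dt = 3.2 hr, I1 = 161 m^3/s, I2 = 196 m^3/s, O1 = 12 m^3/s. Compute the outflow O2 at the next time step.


Muskingum coefficients:
denom = 2*K*(1-X) + dt = 2*3.4*(1-0.28) + 3.2 = 8.096.
C0 = (dt - 2*K*X)/denom = (3.2 - 2*3.4*0.28)/8.096 = 0.1601.
C1 = (dt + 2*K*X)/denom = (3.2 + 2*3.4*0.28)/8.096 = 0.6304.
C2 = (2*K*(1-X) - dt)/denom = 0.2095.
O2 = C0*I2 + C1*I1 + C2*O1
   = 0.1601*196 + 0.6304*161 + 0.2095*12
   = 135.39 m^3/s.

135.39


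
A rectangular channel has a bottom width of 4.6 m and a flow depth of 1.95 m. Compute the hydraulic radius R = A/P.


For a rectangular section:
Flow area A = b * y = 4.6 * 1.95 = 8.97 m^2.
Wetted perimeter P = b + 2y = 4.6 + 2*1.95 = 8.5 m.
Hydraulic radius R = A/P = 8.97 / 8.5 = 1.0553 m.

1.0553


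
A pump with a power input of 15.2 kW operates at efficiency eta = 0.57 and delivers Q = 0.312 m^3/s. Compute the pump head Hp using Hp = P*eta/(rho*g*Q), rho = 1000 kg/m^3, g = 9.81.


Pump head formula: Hp = P * eta / (rho * g * Q).
Numerator: P * eta = 15.2 * 1000 * 0.57 = 8664.0 W.
Denominator: rho * g * Q = 1000 * 9.81 * 0.312 = 3060.72.
Hp = 8664.0 / 3060.72 = 2.83 m.

2.83


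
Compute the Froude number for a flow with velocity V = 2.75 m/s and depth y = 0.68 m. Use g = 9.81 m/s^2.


The Froude number is defined as Fr = V / sqrt(g*y).
g*y = 9.81 * 0.68 = 6.6708.
sqrt(g*y) = sqrt(6.6708) = 2.5828.
Fr = 2.75 / 2.5828 = 1.0647.

1.0647


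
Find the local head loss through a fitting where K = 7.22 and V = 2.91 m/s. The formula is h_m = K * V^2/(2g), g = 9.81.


Minor loss formula: h_m = K * V^2/(2g).
V^2 = 2.91^2 = 8.4681.
V^2/(2g) = 8.4681 / 19.62 = 0.4316 m.
h_m = 7.22 * 0.4316 = 3.1162 m.

3.1162


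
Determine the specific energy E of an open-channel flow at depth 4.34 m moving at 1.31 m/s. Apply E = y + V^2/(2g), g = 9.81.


Specific energy E = y + V^2/(2g).
Velocity head = V^2/(2g) = 1.31^2 / (2*9.81) = 1.7161 / 19.62 = 0.0875 m.
E = 4.34 + 0.0875 = 4.4275 m.

4.4275


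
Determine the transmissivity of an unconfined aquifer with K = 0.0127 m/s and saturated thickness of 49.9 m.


Transmissivity is defined as T = K * h.
T = 0.0127 * 49.9
  = 0.6337 m^2/s.

0.6337


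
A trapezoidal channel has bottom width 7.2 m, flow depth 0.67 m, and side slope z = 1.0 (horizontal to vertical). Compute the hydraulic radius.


For a trapezoidal section with side slope z:
A = (b + z*y)*y = (7.2 + 1.0*0.67)*0.67 = 5.273 m^2.
P = b + 2*y*sqrt(1 + z^2) = 7.2 + 2*0.67*sqrt(1 + 1.0^2) = 9.095 m.
R = A/P = 5.273 / 9.095 = 0.5798 m.

0.5798


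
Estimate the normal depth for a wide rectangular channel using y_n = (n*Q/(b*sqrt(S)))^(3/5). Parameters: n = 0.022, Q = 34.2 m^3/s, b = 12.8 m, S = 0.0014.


We use the wide-channel approximation y_n = (n*Q/(b*sqrt(S)))^(3/5).
sqrt(S) = sqrt(0.0014) = 0.037417.
Numerator: n*Q = 0.022 * 34.2 = 0.7524.
Denominator: b*sqrt(S) = 12.8 * 0.037417 = 0.478938.
arg = 1.571.
y_n = 1.571^(3/5) = 1.3113 m.

1.3113


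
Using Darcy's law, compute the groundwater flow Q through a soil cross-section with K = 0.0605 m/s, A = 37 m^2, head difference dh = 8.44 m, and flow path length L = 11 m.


Darcy's law: Q = K * A * i, where i = dh/L.
Hydraulic gradient i = 8.44 / 11 = 0.767273.
Q = 0.0605 * 37 * 0.767273
  = 1.7175 m^3/s.

1.7175


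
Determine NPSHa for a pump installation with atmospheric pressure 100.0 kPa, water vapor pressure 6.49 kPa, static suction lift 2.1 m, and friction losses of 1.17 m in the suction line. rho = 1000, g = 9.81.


NPSHa = p_atm/(rho*g) - z_s - hf_s - p_vap/(rho*g).
p_atm/(rho*g) = 100.0*1000 / (1000*9.81) = 10.194 m.
p_vap/(rho*g) = 6.49*1000 / (1000*9.81) = 0.662 m.
NPSHa = 10.194 - 2.1 - 1.17 - 0.662
      = 6.26 m.

6.26


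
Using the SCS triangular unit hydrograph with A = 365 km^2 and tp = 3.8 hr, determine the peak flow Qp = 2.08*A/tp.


SCS formula: Qp = 2.08 * A / tp.
Qp = 2.08 * 365 / 3.8
   = 759.2 / 3.8
   = 199.79 m^3/s per cm.

199.79


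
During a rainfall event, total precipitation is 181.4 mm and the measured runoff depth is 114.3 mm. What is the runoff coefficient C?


The runoff coefficient C = runoff depth / rainfall depth.
C = 114.3 / 181.4
  = 0.6301.

0.6301


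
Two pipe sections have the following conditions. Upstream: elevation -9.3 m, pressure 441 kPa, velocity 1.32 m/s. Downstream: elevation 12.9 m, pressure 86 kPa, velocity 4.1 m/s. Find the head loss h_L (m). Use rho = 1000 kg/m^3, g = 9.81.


Total head at each section: H = z + p/(rho*g) + V^2/(2g).
H1 = -9.3 + 441*1000/(1000*9.81) + 1.32^2/(2*9.81)
   = -9.3 + 44.954 + 0.0888
   = 35.743 m.
H2 = 12.9 + 86*1000/(1000*9.81) + 4.1^2/(2*9.81)
   = 12.9 + 8.767 + 0.8568
   = 22.523 m.
h_L = H1 - H2 = 35.743 - 22.523 = 13.22 m.

13.22


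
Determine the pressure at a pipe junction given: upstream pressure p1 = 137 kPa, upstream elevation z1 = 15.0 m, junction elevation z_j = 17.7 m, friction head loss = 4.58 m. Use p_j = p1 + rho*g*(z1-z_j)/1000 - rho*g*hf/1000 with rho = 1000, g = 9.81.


Junction pressure: p_j = p1 + rho*g*(z1 - z_j)/1000 - rho*g*hf/1000.
Elevation term = 1000*9.81*(15.0 - 17.7)/1000 = -26.487 kPa.
Friction term = 1000*9.81*4.58/1000 = 44.93 kPa.
p_j = 137 + -26.487 - 44.93 = 65.58 kPa.

65.58


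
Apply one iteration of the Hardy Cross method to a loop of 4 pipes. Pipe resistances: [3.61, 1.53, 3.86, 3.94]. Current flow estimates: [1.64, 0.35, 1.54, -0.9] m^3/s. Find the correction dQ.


Numerator terms (r*Q*|Q|): 3.61*1.64*|1.64| = 9.7095; 1.53*0.35*|0.35| = 0.1874; 3.86*1.54*|1.54| = 9.1544; 3.94*-0.9*|-0.9| = -3.1914.
Sum of numerator = 15.8599.
Denominator terms (r*|Q|): 3.61*|1.64| = 5.9204; 1.53*|0.35| = 0.5355; 3.86*|1.54| = 5.9444; 3.94*|-0.9| = 3.546.
2 * sum of denominator = 2 * 15.9463 = 31.8926.
dQ = -15.8599 / 31.8926 = -0.4973 m^3/s.

-0.4973


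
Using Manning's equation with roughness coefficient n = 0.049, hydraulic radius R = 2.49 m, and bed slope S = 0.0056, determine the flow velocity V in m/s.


Manning's equation gives V = (1/n) * R^(2/3) * S^(1/2).
First, compute R^(2/3) = 2.49^(2/3) = 1.8371.
Next, S^(1/2) = 0.0056^(1/2) = 0.074833.
Then 1/n = 1/0.049 = 20.41.
V = 20.41 * 1.8371 * 0.074833 = 2.8056 m/s.

2.8056


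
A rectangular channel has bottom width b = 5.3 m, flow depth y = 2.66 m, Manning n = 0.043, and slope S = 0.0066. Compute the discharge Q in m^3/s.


For a rectangular channel, the cross-sectional area A = b * y = 5.3 * 2.66 = 14.1 m^2.
The wetted perimeter P = b + 2y = 5.3 + 2*2.66 = 10.62 m.
Hydraulic radius R = A/P = 14.1/10.62 = 1.3275 m.
Velocity V = (1/n)*R^(2/3)*S^(1/2) = (1/0.043)*1.3275^(2/3)*0.0066^(1/2) = 2.2821 m/s.
Discharge Q = A * V = 14.1 * 2.2821 = 32.172 m^3/s.

32.172


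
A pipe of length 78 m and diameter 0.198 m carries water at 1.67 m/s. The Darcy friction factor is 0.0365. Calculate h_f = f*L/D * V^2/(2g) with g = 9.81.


Darcy-Weisbach equation: h_f = f * (L/D) * V^2/(2g).
f * L/D = 0.0365 * 78/0.198 = 14.3788.
V^2/(2g) = 1.67^2 / (2*9.81) = 2.7889 / 19.62 = 0.1421 m.
h_f = 14.3788 * 0.1421 = 2.044 m.

2.044


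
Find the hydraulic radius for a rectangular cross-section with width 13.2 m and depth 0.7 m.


For a rectangular section:
Flow area A = b * y = 13.2 * 0.7 = 9.24 m^2.
Wetted perimeter P = b + 2y = 13.2 + 2*0.7 = 14.6 m.
Hydraulic radius R = A/P = 9.24 / 14.6 = 0.6329 m.

0.6329


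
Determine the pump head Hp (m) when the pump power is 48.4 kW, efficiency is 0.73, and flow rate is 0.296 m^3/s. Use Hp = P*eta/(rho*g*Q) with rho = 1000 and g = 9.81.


Pump head formula: Hp = P * eta / (rho * g * Q).
Numerator: P * eta = 48.4 * 1000 * 0.73 = 35332.0 W.
Denominator: rho * g * Q = 1000 * 9.81 * 0.296 = 2903.76.
Hp = 35332.0 / 2903.76 = 12.17 m.

12.17


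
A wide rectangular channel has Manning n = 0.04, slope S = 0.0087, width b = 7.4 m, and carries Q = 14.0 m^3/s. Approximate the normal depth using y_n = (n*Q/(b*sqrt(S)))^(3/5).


We use the wide-channel approximation y_n = (n*Q/(b*sqrt(S)))^(3/5).
sqrt(S) = sqrt(0.0087) = 0.093274.
Numerator: n*Q = 0.04 * 14.0 = 0.56.
Denominator: b*sqrt(S) = 7.4 * 0.093274 = 0.690228.
arg = 0.8113.
y_n = 0.8113^(3/5) = 0.8821 m.

0.8821


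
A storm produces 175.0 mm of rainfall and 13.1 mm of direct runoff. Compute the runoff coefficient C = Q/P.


The runoff coefficient C = runoff depth / rainfall depth.
C = 13.1 / 175.0
  = 0.0749.

0.0749


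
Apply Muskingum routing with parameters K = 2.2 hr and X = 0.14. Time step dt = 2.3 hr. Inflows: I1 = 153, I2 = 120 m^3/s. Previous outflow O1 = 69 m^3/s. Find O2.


Muskingum coefficients:
denom = 2*K*(1-X) + dt = 2*2.2*(1-0.14) + 2.3 = 6.084.
C0 = (dt - 2*K*X)/denom = (2.3 - 2*2.2*0.14)/6.084 = 0.2768.
C1 = (dt + 2*K*X)/denom = (2.3 + 2*2.2*0.14)/6.084 = 0.4793.
C2 = (2*K*(1-X) - dt)/denom = 0.2439.
O2 = C0*I2 + C1*I1 + C2*O1
   = 0.2768*120 + 0.4793*153 + 0.2439*69
   = 123.38 m^3/s.

123.38


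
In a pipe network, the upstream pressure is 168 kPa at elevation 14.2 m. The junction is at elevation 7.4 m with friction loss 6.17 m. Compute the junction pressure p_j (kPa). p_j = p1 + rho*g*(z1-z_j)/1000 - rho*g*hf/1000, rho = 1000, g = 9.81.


Junction pressure: p_j = p1 + rho*g*(z1 - z_j)/1000 - rho*g*hf/1000.
Elevation term = 1000*9.81*(14.2 - 7.4)/1000 = 66.708 kPa.
Friction term = 1000*9.81*6.17/1000 = 60.528 kPa.
p_j = 168 + 66.708 - 60.528 = 174.18 kPa.

174.18


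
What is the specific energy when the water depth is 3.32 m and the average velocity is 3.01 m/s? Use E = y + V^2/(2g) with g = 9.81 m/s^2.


Specific energy E = y + V^2/(2g).
Velocity head = V^2/(2g) = 3.01^2 / (2*9.81) = 9.0601 / 19.62 = 0.4618 m.
E = 3.32 + 0.4618 = 3.7818 m.

3.7818


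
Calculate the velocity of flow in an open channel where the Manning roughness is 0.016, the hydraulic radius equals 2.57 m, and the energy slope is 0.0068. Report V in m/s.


Manning's equation gives V = (1/n) * R^(2/3) * S^(1/2).
First, compute R^(2/3) = 2.57^(2/3) = 1.8762.
Next, S^(1/2) = 0.0068^(1/2) = 0.082462.
Then 1/n = 1/0.016 = 62.5.
V = 62.5 * 1.8762 * 0.082462 = 9.6699 m/s.

9.6699


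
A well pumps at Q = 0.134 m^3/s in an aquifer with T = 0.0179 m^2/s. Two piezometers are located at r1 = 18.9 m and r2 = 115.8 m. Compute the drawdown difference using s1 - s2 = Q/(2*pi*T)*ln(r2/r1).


Thiem equation: s1 - s2 = Q/(2*pi*T) * ln(r2/r1).
ln(r2/r1) = ln(115.8/18.9) = 1.8127.
Q/(2*pi*T) = 0.134 / (2*pi*0.0179) = 0.134 / 0.1125 = 1.1914.
s1 - s2 = 1.1914 * 1.8127 = 2.1597 m.

2.1597


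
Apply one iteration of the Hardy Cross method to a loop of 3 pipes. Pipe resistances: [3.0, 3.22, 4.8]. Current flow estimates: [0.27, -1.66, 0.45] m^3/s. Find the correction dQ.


Numerator terms (r*Q*|Q|): 3.0*0.27*|0.27| = 0.2187; 3.22*-1.66*|-1.66| = -8.873; 4.8*0.45*|0.45| = 0.972.
Sum of numerator = -7.6823.
Denominator terms (r*|Q|): 3.0*|0.27| = 0.81; 3.22*|-1.66| = 5.3452; 4.8*|0.45| = 2.16.
2 * sum of denominator = 2 * 8.3152 = 16.6304.
dQ = --7.6823 / 16.6304 = 0.4619 m^3/s.

0.4619


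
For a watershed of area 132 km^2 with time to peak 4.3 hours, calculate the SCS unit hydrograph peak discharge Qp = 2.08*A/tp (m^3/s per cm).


SCS formula: Qp = 2.08 * A / tp.
Qp = 2.08 * 132 / 4.3
   = 274.56 / 4.3
   = 63.85 m^3/s per cm.

63.85


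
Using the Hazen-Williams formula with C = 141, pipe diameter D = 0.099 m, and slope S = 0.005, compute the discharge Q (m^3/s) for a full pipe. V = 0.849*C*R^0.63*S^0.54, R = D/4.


For a full circular pipe, R = D/4 = 0.099/4 = 0.0248 m.
V = 0.849 * 141 * 0.0248^0.63 * 0.005^0.54
  = 0.849 * 141 * 0.097264 * 0.057206
  = 0.6661 m/s.
Pipe area A = pi*D^2/4 = pi*0.099^2/4 = 0.0077 m^2.
Q = A * V = 0.0077 * 0.6661 = 0.0051 m^3/s.

0.0051


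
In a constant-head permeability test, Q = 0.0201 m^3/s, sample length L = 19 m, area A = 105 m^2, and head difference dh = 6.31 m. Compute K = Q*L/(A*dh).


From K = Q*L / (A*dh):
Numerator: Q*L = 0.0201 * 19 = 0.3819.
Denominator: A*dh = 105 * 6.31 = 662.55.
K = 0.3819 / 662.55 = 0.000576 m/s.

0.000576


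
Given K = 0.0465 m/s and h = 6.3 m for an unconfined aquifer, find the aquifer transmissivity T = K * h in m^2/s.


Transmissivity is defined as T = K * h.
T = 0.0465 * 6.3
  = 0.2929 m^2/s.

0.2929


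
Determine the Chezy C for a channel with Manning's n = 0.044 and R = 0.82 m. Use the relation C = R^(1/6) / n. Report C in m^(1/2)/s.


The Chezy coefficient relates to Manning's n through C = R^(1/6) / n.
R^(1/6) = 0.82^(1/6) = 0.967466.
C = 0.967466 / 0.044 = 21.99 m^(1/2)/s.

21.99


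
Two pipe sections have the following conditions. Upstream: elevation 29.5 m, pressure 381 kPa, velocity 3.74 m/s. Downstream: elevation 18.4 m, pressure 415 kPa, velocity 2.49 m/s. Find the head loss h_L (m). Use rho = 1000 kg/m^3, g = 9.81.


Total head at each section: H = z + p/(rho*g) + V^2/(2g).
H1 = 29.5 + 381*1000/(1000*9.81) + 3.74^2/(2*9.81)
   = 29.5 + 38.838 + 0.7129
   = 69.051 m.
H2 = 18.4 + 415*1000/(1000*9.81) + 2.49^2/(2*9.81)
   = 18.4 + 42.304 + 0.316
   = 61.02 m.
h_L = H1 - H2 = 69.051 - 61.02 = 8.031 m.

8.031


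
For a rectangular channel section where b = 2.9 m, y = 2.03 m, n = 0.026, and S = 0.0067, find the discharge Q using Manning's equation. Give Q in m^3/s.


For a rectangular channel, the cross-sectional area A = b * y = 2.9 * 2.03 = 5.89 m^2.
The wetted perimeter P = b + 2y = 2.9 + 2*2.03 = 6.96 m.
Hydraulic radius R = A/P = 5.89/6.96 = 0.8458 m.
Velocity V = (1/n)*R^(2/3)*S^(1/2) = (1/0.026)*0.8458^(2/3)*0.0067^(1/2) = 2.8157 m/s.
Discharge Q = A * V = 5.89 * 2.8157 = 16.576 m^3/s.

16.576


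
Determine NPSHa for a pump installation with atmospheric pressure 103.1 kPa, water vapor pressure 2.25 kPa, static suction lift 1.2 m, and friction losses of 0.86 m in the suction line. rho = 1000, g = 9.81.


NPSHa = p_atm/(rho*g) - z_s - hf_s - p_vap/(rho*g).
p_atm/(rho*g) = 103.1*1000 / (1000*9.81) = 10.51 m.
p_vap/(rho*g) = 2.25*1000 / (1000*9.81) = 0.229 m.
NPSHa = 10.51 - 1.2 - 0.86 - 0.229
      = 8.22 m.

8.22


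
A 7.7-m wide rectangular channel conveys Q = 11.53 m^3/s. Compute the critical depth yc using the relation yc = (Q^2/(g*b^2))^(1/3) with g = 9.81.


Using yc = (Q^2 / (g * b^2))^(1/3):
Q^2 = 11.53^2 = 132.94.
g * b^2 = 9.81 * 7.7^2 = 9.81 * 59.29 = 581.63.
Q^2 / (g*b^2) = 132.94 / 581.63 = 0.2286.
yc = 0.2286^(1/3) = 0.6114 m.

0.6114


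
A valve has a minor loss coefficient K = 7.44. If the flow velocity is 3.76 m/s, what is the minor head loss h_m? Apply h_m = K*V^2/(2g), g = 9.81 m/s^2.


Minor loss formula: h_m = K * V^2/(2g).
V^2 = 3.76^2 = 14.1376.
V^2/(2g) = 14.1376 / 19.62 = 0.7206 m.
h_m = 7.44 * 0.7206 = 5.361 m.

5.361


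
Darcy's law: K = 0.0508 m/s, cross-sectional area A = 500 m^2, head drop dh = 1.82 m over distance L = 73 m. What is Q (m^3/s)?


Darcy's law: Q = K * A * i, where i = dh/L.
Hydraulic gradient i = 1.82 / 73 = 0.024932.
Q = 0.0508 * 500 * 0.024932
  = 0.6333 m^3/s.

0.6333


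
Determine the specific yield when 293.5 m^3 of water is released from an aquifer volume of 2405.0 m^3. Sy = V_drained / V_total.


Specific yield Sy = Volume drained / Total volume.
Sy = 293.5 / 2405.0
   = 0.122.

0.122


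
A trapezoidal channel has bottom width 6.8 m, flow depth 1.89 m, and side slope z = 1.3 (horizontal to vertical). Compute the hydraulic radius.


For a trapezoidal section with side slope z:
A = (b + z*y)*y = (6.8 + 1.3*1.89)*1.89 = 17.496 m^2.
P = b + 2*y*sqrt(1 + z^2) = 6.8 + 2*1.89*sqrt(1 + 1.3^2) = 13.0 m.
R = A/P = 17.496 / 13.0 = 1.3459 m.

1.3459


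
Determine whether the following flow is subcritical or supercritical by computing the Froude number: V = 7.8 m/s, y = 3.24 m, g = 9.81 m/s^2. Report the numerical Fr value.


The Froude number is defined as Fr = V / sqrt(g*y).
g*y = 9.81 * 3.24 = 31.7844.
sqrt(g*y) = sqrt(31.7844) = 5.6378.
Fr = 7.8 / 5.6378 = 1.3835.
Since Fr > 1, the flow is supercritical.

1.3835


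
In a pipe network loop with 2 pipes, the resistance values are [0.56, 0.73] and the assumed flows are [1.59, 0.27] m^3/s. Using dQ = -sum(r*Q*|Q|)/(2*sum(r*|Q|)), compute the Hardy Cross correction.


Numerator terms (r*Q*|Q|): 0.56*1.59*|1.59| = 1.4157; 0.73*0.27*|0.27| = 0.0532.
Sum of numerator = 1.469.
Denominator terms (r*|Q|): 0.56*|1.59| = 0.8904; 0.73*|0.27| = 0.1971.
2 * sum of denominator = 2 * 1.0875 = 2.175.
dQ = -1.469 / 2.175 = -0.6754 m^3/s.

-0.6754


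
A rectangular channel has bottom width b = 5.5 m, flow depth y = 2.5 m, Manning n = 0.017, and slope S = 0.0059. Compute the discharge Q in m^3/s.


For a rectangular channel, the cross-sectional area A = b * y = 5.5 * 2.5 = 13.75 m^2.
The wetted perimeter P = b + 2y = 5.5 + 2*2.5 = 10.5 m.
Hydraulic radius R = A/P = 13.75/10.5 = 1.3095 m.
Velocity V = (1/n)*R^(2/3)*S^(1/2) = (1/0.017)*1.3095^(2/3)*0.0059^(1/2) = 5.4082 m/s.
Discharge Q = A * V = 13.75 * 5.4082 = 74.363 m^3/s.

74.363


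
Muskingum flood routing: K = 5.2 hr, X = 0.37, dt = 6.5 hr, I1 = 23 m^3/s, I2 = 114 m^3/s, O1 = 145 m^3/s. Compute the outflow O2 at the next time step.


Muskingum coefficients:
denom = 2*K*(1-X) + dt = 2*5.2*(1-0.37) + 6.5 = 13.052.
C0 = (dt - 2*K*X)/denom = (6.5 - 2*5.2*0.37)/13.052 = 0.2032.
C1 = (dt + 2*K*X)/denom = (6.5 + 2*5.2*0.37)/13.052 = 0.7928.
C2 = (2*K*(1-X) - dt)/denom = 0.004.
O2 = C0*I2 + C1*I1 + C2*O1
   = 0.2032*114 + 0.7928*23 + 0.004*145
   = 41.98 m^3/s.

41.98


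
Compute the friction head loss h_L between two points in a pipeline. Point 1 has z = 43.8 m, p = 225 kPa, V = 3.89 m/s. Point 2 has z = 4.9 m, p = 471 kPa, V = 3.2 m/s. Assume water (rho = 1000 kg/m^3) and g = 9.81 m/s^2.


Total head at each section: H = z + p/(rho*g) + V^2/(2g).
H1 = 43.8 + 225*1000/(1000*9.81) + 3.89^2/(2*9.81)
   = 43.8 + 22.936 + 0.7713
   = 67.507 m.
H2 = 4.9 + 471*1000/(1000*9.81) + 3.2^2/(2*9.81)
   = 4.9 + 48.012 + 0.5219
   = 53.434 m.
h_L = H1 - H2 = 67.507 - 53.434 = 14.073 m.

14.073


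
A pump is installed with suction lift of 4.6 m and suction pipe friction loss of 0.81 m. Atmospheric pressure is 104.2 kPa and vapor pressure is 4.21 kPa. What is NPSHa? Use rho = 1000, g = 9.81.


NPSHa = p_atm/(rho*g) - z_s - hf_s - p_vap/(rho*g).
p_atm/(rho*g) = 104.2*1000 / (1000*9.81) = 10.622 m.
p_vap/(rho*g) = 4.21*1000 / (1000*9.81) = 0.429 m.
NPSHa = 10.622 - 4.6 - 0.81 - 0.429
      = 4.78 m.

4.78


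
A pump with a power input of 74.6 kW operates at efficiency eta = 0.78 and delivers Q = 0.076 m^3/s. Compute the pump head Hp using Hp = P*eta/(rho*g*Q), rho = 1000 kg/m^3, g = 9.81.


Pump head formula: Hp = P * eta / (rho * g * Q).
Numerator: P * eta = 74.6 * 1000 * 0.78 = 58188.0 W.
Denominator: rho * g * Q = 1000 * 9.81 * 0.076 = 745.56.
Hp = 58188.0 / 745.56 = 78.05 m.

78.05


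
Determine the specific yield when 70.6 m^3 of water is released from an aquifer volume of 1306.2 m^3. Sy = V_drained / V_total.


Specific yield Sy = Volume drained / Total volume.
Sy = 70.6 / 1306.2
   = 0.054.

0.054


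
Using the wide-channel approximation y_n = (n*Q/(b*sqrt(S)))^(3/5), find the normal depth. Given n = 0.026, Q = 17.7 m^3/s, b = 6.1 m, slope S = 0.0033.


We use the wide-channel approximation y_n = (n*Q/(b*sqrt(S)))^(3/5).
sqrt(S) = sqrt(0.0033) = 0.057446.
Numerator: n*Q = 0.026 * 17.7 = 0.4602.
Denominator: b*sqrt(S) = 6.1 * 0.057446 = 0.350421.
arg = 1.3133.
y_n = 1.3133^(3/5) = 1.1776 m.

1.1776


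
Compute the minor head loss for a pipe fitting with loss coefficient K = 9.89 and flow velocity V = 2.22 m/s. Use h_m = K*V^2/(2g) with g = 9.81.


Minor loss formula: h_m = K * V^2/(2g).
V^2 = 2.22^2 = 4.9284.
V^2/(2g) = 4.9284 / 19.62 = 0.2512 m.
h_m = 9.89 * 0.2512 = 2.4843 m.

2.4843


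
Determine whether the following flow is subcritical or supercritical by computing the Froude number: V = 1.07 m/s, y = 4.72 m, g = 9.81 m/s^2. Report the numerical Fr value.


The Froude number is defined as Fr = V / sqrt(g*y).
g*y = 9.81 * 4.72 = 46.3032.
sqrt(g*y) = sqrt(46.3032) = 6.8046.
Fr = 1.07 / 6.8046 = 0.1572.
Since Fr < 1, the flow is subcritical.

0.1572


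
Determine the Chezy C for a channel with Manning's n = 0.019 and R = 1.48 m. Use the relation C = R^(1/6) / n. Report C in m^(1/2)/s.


The Chezy coefficient relates to Manning's n through C = R^(1/6) / n.
R^(1/6) = 1.48^(1/6) = 1.067522.
C = 1.067522 / 0.019 = 56.19 m^(1/2)/s.

56.19


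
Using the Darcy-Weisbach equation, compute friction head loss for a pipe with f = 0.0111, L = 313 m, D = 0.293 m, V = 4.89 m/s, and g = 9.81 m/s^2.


Darcy-Weisbach equation: h_f = f * (L/D) * V^2/(2g).
f * L/D = 0.0111 * 313/0.293 = 11.8577.
V^2/(2g) = 4.89^2 / (2*9.81) = 23.9121 / 19.62 = 1.2188 m.
h_f = 11.8577 * 1.2188 = 14.452 m.

14.452


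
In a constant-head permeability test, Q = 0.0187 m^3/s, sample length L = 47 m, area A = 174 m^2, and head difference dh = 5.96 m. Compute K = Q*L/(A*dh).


From K = Q*L / (A*dh):
Numerator: Q*L = 0.0187 * 47 = 0.8789.
Denominator: A*dh = 174 * 5.96 = 1037.04.
K = 0.8789 / 1037.04 = 0.000848 m/s.

0.000848


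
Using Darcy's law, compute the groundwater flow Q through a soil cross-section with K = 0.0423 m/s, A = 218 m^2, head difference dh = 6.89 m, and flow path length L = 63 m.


Darcy's law: Q = K * A * i, where i = dh/L.
Hydraulic gradient i = 6.89 / 63 = 0.109365.
Q = 0.0423 * 218 * 0.109365
  = 1.0085 m^3/s.

1.0085


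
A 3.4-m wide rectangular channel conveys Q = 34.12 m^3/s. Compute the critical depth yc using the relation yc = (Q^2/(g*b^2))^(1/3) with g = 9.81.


Using yc = (Q^2 / (g * b^2))^(1/3):
Q^2 = 34.12^2 = 1164.17.
g * b^2 = 9.81 * 3.4^2 = 9.81 * 11.56 = 113.4.
Q^2 / (g*b^2) = 1164.17 / 113.4 = 10.266.
yc = 10.266^(1/3) = 2.1734 m.

2.1734


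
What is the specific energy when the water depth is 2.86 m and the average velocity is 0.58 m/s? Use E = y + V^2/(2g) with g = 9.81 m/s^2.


Specific energy E = y + V^2/(2g).
Velocity head = V^2/(2g) = 0.58^2 / (2*9.81) = 0.3364 / 19.62 = 0.0171 m.
E = 2.86 + 0.0171 = 2.8771 m.

2.8771


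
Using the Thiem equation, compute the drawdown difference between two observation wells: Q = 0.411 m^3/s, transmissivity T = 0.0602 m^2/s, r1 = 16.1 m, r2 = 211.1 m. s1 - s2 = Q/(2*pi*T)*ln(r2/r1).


Thiem equation: s1 - s2 = Q/(2*pi*T) * ln(r2/r1).
ln(r2/r1) = ln(211.1/16.1) = 2.5735.
Q/(2*pi*T) = 0.411 / (2*pi*0.0602) = 0.411 / 0.3782 = 1.0866.
s1 - s2 = 1.0866 * 2.5735 = 2.7964 m.

2.7964


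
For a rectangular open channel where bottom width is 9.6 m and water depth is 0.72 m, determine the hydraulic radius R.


For a rectangular section:
Flow area A = b * y = 9.6 * 0.72 = 6.91 m^2.
Wetted perimeter P = b + 2y = 9.6 + 2*0.72 = 11.04 m.
Hydraulic radius R = A/P = 6.91 / 11.04 = 0.6261 m.

0.6261


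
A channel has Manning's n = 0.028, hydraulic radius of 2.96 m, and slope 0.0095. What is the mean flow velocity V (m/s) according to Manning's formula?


Manning's equation gives V = (1/n) * R^(2/3) * S^(1/2).
First, compute R^(2/3) = 2.96^(2/3) = 2.0616.
Next, S^(1/2) = 0.0095^(1/2) = 0.097468.
Then 1/n = 1/0.028 = 35.71.
V = 35.71 * 2.0616 * 0.097468 = 7.1763 m/s.

7.1763


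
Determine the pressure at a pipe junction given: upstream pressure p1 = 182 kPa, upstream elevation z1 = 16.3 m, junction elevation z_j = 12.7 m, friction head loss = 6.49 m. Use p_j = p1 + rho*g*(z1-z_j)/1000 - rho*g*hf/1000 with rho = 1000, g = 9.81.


Junction pressure: p_j = p1 + rho*g*(z1 - z_j)/1000 - rho*g*hf/1000.
Elevation term = 1000*9.81*(16.3 - 12.7)/1000 = 35.316 kPa.
Friction term = 1000*9.81*6.49/1000 = 63.667 kPa.
p_j = 182 + 35.316 - 63.667 = 153.65 kPa.

153.65


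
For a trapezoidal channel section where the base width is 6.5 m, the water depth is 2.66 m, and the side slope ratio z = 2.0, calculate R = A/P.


For a trapezoidal section with side slope z:
A = (b + z*y)*y = (6.5 + 2.0*2.66)*2.66 = 31.441 m^2.
P = b + 2*y*sqrt(1 + z^2) = 6.5 + 2*2.66*sqrt(1 + 2.0^2) = 18.396 m.
R = A/P = 31.441 / 18.396 = 1.7091 m.

1.7091


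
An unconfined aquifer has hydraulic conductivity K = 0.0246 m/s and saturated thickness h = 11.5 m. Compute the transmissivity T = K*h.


Transmissivity is defined as T = K * h.
T = 0.0246 * 11.5
  = 0.2829 m^2/s.

0.2829


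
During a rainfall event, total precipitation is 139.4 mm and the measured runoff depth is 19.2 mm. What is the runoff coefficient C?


The runoff coefficient C = runoff depth / rainfall depth.
C = 19.2 / 139.4
  = 0.1377.

0.1377


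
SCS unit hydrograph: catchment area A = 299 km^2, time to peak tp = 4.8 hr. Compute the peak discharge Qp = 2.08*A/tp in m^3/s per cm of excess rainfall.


SCS formula: Qp = 2.08 * A / tp.
Qp = 2.08 * 299 / 4.8
   = 621.92 / 4.8
   = 129.57 m^3/s per cm.

129.57


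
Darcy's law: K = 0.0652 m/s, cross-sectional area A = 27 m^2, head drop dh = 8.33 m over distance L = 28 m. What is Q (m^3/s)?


Darcy's law: Q = K * A * i, where i = dh/L.
Hydraulic gradient i = 8.33 / 28 = 0.2975.
Q = 0.0652 * 27 * 0.2975
  = 0.5237 m^3/s.

0.5237


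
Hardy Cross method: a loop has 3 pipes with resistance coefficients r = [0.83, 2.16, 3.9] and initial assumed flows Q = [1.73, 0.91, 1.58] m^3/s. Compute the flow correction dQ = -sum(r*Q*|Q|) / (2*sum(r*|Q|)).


Numerator terms (r*Q*|Q|): 0.83*1.73*|1.73| = 2.4841; 2.16*0.91*|0.91| = 1.7887; 3.9*1.58*|1.58| = 9.736.
Sum of numerator = 14.0088.
Denominator terms (r*|Q|): 0.83*|1.73| = 1.4359; 2.16*|0.91| = 1.9656; 3.9*|1.58| = 6.162.
2 * sum of denominator = 2 * 9.5635 = 19.127.
dQ = -14.0088 / 19.127 = -0.7324 m^3/s.

-0.7324


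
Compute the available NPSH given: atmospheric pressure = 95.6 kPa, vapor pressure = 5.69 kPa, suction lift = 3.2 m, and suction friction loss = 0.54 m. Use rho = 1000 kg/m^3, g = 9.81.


NPSHa = p_atm/(rho*g) - z_s - hf_s - p_vap/(rho*g).
p_atm/(rho*g) = 95.6*1000 / (1000*9.81) = 9.745 m.
p_vap/(rho*g) = 5.69*1000 / (1000*9.81) = 0.58 m.
NPSHa = 9.745 - 3.2 - 0.54 - 0.58
      = 5.43 m.

5.43


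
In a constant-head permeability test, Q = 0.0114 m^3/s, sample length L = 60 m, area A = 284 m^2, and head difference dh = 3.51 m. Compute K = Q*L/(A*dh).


From K = Q*L / (A*dh):
Numerator: Q*L = 0.0114 * 60 = 0.684.
Denominator: A*dh = 284 * 3.51 = 996.84.
K = 0.684 / 996.84 = 0.000686 m/s.

0.000686


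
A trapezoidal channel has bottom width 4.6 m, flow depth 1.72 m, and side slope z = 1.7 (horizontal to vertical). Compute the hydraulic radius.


For a trapezoidal section with side slope z:
A = (b + z*y)*y = (4.6 + 1.7*1.72)*1.72 = 12.941 m^2.
P = b + 2*y*sqrt(1 + z^2) = 4.6 + 2*1.72*sqrt(1 + 1.7^2) = 11.385 m.
R = A/P = 12.941 / 11.385 = 1.1367 m.

1.1367


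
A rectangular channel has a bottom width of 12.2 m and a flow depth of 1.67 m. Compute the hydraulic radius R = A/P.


For a rectangular section:
Flow area A = b * y = 12.2 * 1.67 = 20.37 m^2.
Wetted perimeter P = b + 2y = 12.2 + 2*1.67 = 15.54 m.
Hydraulic radius R = A/P = 20.37 / 15.54 = 1.3111 m.

1.3111


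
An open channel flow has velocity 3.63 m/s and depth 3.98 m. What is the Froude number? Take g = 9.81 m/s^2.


The Froude number is defined as Fr = V / sqrt(g*y).
g*y = 9.81 * 3.98 = 39.0438.
sqrt(g*y) = sqrt(39.0438) = 6.2485.
Fr = 3.63 / 6.2485 = 0.5809.

0.5809


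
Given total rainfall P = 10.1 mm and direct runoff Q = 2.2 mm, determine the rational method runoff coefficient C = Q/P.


The runoff coefficient C = runoff depth / rainfall depth.
C = 2.2 / 10.1
  = 0.2178.

0.2178


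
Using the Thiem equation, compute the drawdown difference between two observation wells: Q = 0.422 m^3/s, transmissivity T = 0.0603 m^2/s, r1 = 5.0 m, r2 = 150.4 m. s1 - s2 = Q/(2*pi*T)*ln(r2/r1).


Thiem equation: s1 - s2 = Q/(2*pi*T) * ln(r2/r1).
ln(r2/r1) = ln(150.4/5.0) = 3.4039.
Q/(2*pi*T) = 0.422 / (2*pi*0.0603) = 0.422 / 0.3789 = 1.1138.
s1 - s2 = 1.1138 * 3.4039 = 3.7913 m.

3.7913


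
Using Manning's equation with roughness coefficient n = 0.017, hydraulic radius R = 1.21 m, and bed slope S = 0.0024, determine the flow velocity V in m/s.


Manning's equation gives V = (1/n) * R^(2/3) * S^(1/2).
First, compute R^(2/3) = 1.21^(2/3) = 1.1355.
Next, S^(1/2) = 0.0024^(1/2) = 0.04899.
Then 1/n = 1/0.017 = 58.82.
V = 58.82 * 1.1355 * 0.04899 = 3.2723 m/s.

3.2723


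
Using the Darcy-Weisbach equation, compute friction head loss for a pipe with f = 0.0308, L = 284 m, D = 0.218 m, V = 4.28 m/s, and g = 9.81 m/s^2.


Darcy-Weisbach equation: h_f = f * (L/D) * V^2/(2g).
f * L/D = 0.0308 * 284/0.218 = 40.1248.
V^2/(2g) = 4.28^2 / (2*9.81) = 18.3184 / 19.62 = 0.9337 m.
h_f = 40.1248 * 0.9337 = 37.463 m.

37.463


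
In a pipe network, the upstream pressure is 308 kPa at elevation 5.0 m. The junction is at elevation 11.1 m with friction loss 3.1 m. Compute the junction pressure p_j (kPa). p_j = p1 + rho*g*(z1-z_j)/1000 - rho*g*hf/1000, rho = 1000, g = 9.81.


Junction pressure: p_j = p1 + rho*g*(z1 - z_j)/1000 - rho*g*hf/1000.
Elevation term = 1000*9.81*(5.0 - 11.1)/1000 = -59.841 kPa.
Friction term = 1000*9.81*3.1/1000 = 30.411 kPa.
p_j = 308 + -59.841 - 30.411 = 217.75 kPa.

217.75


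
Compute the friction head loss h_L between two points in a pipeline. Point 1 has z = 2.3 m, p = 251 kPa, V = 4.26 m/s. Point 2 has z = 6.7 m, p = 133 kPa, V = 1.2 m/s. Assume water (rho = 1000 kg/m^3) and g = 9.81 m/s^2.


Total head at each section: H = z + p/(rho*g) + V^2/(2g).
H1 = 2.3 + 251*1000/(1000*9.81) + 4.26^2/(2*9.81)
   = 2.3 + 25.586 + 0.925
   = 28.811 m.
H2 = 6.7 + 133*1000/(1000*9.81) + 1.2^2/(2*9.81)
   = 6.7 + 13.558 + 0.0734
   = 20.331 m.
h_L = H1 - H2 = 28.811 - 20.331 = 8.48 m.

8.48


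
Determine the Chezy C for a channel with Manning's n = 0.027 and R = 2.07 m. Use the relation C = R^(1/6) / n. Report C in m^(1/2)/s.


The Chezy coefficient relates to Manning's n through C = R^(1/6) / n.
R^(1/6) = 2.07^(1/6) = 1.128916.
C = 1.128916 / 0.027 = 41.81 m^(1/2)/s.

41.81


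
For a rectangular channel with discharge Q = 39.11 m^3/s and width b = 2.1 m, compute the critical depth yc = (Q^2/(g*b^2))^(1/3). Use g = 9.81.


Using yc = (Q^2 / (g * b^2))^(1/3):
Q^2 = 39.11^2 = 1529.59.
g * b^2 = 9.81 * 2.1^2 = 9.81 * 4.41 = 43.26.
Q^2 / (g*b^2) = 1529.59 / 43.26 = 35.3581.
yc = 35.3581^(1/3) = 3.2821 m.

3.2821


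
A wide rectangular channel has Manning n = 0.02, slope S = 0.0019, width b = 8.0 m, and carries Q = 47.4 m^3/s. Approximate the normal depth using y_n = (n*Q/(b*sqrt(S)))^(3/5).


We use the wide-channel approximation y_n = (n*Q/(b*sqrt(S)))^(3/5).
sqrt(S) = sqrt(0.0019) = 0.043589.
Numerator: n*Q = 0.02 * 47.4 = 0.948.
Denominator: b*sqrt(S) = 8.0 * 0.043589 = 0.348712.
arg = 2.7186.
y_n = 2.7186^(3/5) = 1.8222 m.

1.8222


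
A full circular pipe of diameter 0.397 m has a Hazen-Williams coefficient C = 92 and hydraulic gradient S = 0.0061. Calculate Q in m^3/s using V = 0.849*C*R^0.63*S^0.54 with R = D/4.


For a full circular pipe, R = D/4 = 0.397/4 = 0.0993 m.
V = 0.849 * 92 * 0.0993^0.63 * 0.0061^0.54
  = 0.849 * 92 * 0.233314 * 0.063691
  = 1.1607 m/s.
Pipe area A = pi*D^2/4 = pi*0.397^2/4 = 0.1238 m^2.
Q = A * V = 0.1238 * 1.1607 = 0.1437 m^3/s.

0.1437


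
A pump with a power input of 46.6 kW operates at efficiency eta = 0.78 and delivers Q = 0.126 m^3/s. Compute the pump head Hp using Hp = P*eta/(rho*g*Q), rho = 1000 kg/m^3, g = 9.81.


Pump head formula: Hp = P * eta / (rho * g * Q).
Numerator: P * eta = 46.6 * 1000 * 0.78 = 36348.0 W.
Denominator: rho * g * Q = 1000 * 9.81 * 0.126 = 1236.06.
Hp = 36348.0 / 1236.06 = 29.41 m.

29.41


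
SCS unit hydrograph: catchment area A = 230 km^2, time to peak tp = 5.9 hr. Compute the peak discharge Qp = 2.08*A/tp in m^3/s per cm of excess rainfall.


SCS formula: Qp = 2.08 * A / tp.
Qp = 2.08 * 230 / 5.9
   = 478.4 / 5.9
   = 81.08 m^3/s per cm.

81.08


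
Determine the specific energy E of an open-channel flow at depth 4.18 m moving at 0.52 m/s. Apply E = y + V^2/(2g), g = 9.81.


Specific energy E = y + V^2/(2g).
Velocity head = V^2/(2g) = 0.52^2 / (2*9.81) = 0.2704 / 19.62 = 0.0138 m.
E = 4.18 + 0.0138 = 4.1938 m.

4.1938
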